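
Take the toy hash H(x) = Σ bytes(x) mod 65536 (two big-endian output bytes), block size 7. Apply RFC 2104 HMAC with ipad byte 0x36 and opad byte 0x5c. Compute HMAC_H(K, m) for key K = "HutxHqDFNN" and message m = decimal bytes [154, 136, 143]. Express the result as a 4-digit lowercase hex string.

Key "HutxHqDFNN" = 48 75 74 78 48 71 44 46 4e 4e is 10 bytes > B = 7, so hash it first: H(key) = 03 88, then zero-pad to 7 bytes: K' = 03 88 00 00 00 00 00.
K' ⊕ ipad = 35 be 36 36 36 36 36.  K' ⊕ opad = 5f d4 5c 5c 5c 5c 5c.
Inner input = (K'⊕ipad) ∥ m = 35 be 36 36 36 36 36 ∥ 9a 88 8f.
Inner hash: sum = 53+190+54+54+54+54+54+154+136+143 = 946 → 03 b2.
Outer input = (K'⊕opad) ∥ inner = 5f d4 5c 5c 5c 5c 5c ∥ 03 b2.
Outer hash (tag): sum = 95+212+92+92+92+92+92+3+178 = 948 → 03 b4.

03b4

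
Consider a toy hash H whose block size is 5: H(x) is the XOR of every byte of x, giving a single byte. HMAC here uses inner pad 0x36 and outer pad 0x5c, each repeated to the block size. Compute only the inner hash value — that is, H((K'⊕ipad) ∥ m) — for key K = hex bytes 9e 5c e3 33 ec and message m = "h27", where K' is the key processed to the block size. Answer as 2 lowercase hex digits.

a5

Key hex bytes 9e 5c e3 33 ec is exactly B = 5 bytes: K' = 9e 5c e3 33 ec.
K' ⊕ ipad = a8 6a d5 05 da.
Inner input = a8 6a d5 05 da ∥ 68 32 37.
Inner hash: XOR a8⊕6a⊕d5⊕05⊕da⊕68⊕32⊕37 = a5.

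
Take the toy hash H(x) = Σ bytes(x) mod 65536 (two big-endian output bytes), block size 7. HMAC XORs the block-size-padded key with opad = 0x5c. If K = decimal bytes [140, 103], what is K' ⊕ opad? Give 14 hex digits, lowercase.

d03b5c5c5c5c5c

Key decimal bytes [140, 103] = 8c 67 is 2 bytes ≤ B = 7; zero-pad to 7 bytes: K' = 8c 67 00 00 00 00 00.
XOR each byte with 0x5c: 8c⊕5c=d0, 67⊕5c=3b, 00⊕5c=5c, 00⊕5c=5c, 00⊕5c=5c, 00⊕5c=5c, 00⊕5c=5c.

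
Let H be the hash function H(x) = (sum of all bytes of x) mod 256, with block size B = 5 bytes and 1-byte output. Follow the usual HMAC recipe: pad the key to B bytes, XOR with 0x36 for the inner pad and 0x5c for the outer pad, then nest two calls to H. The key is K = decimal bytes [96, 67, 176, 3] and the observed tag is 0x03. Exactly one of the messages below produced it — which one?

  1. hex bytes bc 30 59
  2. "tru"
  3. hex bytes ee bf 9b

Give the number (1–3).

1

Key decimal bytes [96, 67, 176, 3] = 60 43 b0 03 is 4 bytes ≤ B = 5; zero-pad to 5 bytes: K' = 60 43 b0 03 00.
K' ⊕ ipad = 56 75 86 35 36; K' ⊕ opad = 3c 1f ec 5f 5c.
m1: inner = H(56 75 86 35 36 bc 30 59) = 01; tag = H(3c 1f ec 5f 5c 01) = 03 ← matches
m2: inner = H(56 75 86 35 36 74 72 75) = 17; tag = H(3c 1f ec 5f 5c 17) = 19
m3: inner = H(56 75 86 35 36 ee bf 9b) = 04; tag = H(3c 1f ec 5f 5c 04) = 06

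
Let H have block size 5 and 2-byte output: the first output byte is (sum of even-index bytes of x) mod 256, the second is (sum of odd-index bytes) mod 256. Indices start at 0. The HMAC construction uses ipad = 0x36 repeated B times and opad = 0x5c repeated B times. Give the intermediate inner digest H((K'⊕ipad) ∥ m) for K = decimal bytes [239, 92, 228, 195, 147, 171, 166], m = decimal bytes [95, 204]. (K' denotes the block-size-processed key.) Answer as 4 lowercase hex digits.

Key decimal bytes [239, 92, 228, 195, 147, 171, 166] = ef 5c e4 c3 93 ab a6 is 7 bytes > B = 5, so hash it first: H(key) = 0c ca, then zero-pad to 5 bytes: K' = 0c ca 00 00 00.
K' ⊕ ipad = 3a fc 36 36 36.
Inner input = 3a fc 36 36 36 ∥ 5f cc.
Inner hash: even-index sum = 370 mod 256 = 114; odd-index sum = 401 mod 256 = 145 → 72 91.

7291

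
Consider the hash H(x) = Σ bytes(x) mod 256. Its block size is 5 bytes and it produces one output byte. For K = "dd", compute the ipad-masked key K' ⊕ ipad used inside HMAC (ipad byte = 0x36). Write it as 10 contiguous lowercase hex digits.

Key "dd" = 64 64 is 2 bytes ≤ B = 5; zero-pad to 5 bytes: K' = 64 64 00 00 00.
XOR each byte with 0x36: 64⊕36=52, 64⊕36=52, 00⊕36=36, 00⊕36=36, 00⊕36=36.

5252363636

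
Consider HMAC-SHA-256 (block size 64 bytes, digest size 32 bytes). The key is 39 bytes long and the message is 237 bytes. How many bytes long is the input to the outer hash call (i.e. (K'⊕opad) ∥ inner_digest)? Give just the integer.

96

Key is 39 ≤ 64 bytes, zero-padded: |K'| = 64.
Outer input = (K'⊕opad) ∥ H(inner) → 64 + 32 = 96 bytes.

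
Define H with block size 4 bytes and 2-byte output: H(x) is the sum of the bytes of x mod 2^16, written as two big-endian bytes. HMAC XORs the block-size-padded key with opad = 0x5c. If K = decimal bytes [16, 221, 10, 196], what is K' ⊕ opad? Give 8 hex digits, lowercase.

Key decimal bytes [16, 221, 10, 196] = 10 dd 0a c4 is exactly B = 4 bytes: K' = 10 dd 0a c4.
XOR each byte with 0x5c: 10⊕5c=4c, dd⊕5c=81, 0a⊕5c=56, c4⊕5c=98.

4c815698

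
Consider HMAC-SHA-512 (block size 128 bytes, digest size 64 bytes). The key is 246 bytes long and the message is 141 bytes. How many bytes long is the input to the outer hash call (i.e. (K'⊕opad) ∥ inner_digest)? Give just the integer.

Key is 246 > 128 bytes, so it is hashed to 64 bytes then zero-padded to 128: |K'| = 128.
Outer input = (K'⊕opad) ∥ H(inner) → 128 + 64 = 192 bytes.

192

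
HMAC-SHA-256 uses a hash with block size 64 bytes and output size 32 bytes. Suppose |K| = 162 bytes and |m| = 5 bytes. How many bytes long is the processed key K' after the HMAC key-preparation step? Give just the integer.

Key is 162 > 64 bytes, so it is hashed to 32 bytes then zero-padded to 64: |K'| = 64.

64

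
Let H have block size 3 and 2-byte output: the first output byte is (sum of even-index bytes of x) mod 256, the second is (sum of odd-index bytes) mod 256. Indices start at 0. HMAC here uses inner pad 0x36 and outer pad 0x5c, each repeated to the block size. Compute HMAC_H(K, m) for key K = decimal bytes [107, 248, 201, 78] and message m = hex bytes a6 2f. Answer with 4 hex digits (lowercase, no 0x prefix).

da81

Key decimal bytes [107, 248, 201, 78] = 6b f8 c9 4e is 4 bytes > B = 3, so hash it first: H(key) = 34 46, then zero-pad to 3 bytes: K' = 34 46 00.
K' ⊕ ipad = 02 70 36.  K' ⊕ opad = 68 1a 5c.
Inner input = (K'⊕ipad) ∥ m = 02 70 36 ∥ a6 2f.
Inner hash: even-index sum = 103 mod 256 = 103; odd-index sum = 278 mod 256 = 22 → 67 16.
Outer input = (K'⊕opad) ∥ inner = 68 1a 5c ∥ 67 16.
Outer hash (tag): even-index sum = 218 mod 256 = 218; odd-index sum = 129 mod 256 = 129 → da 81.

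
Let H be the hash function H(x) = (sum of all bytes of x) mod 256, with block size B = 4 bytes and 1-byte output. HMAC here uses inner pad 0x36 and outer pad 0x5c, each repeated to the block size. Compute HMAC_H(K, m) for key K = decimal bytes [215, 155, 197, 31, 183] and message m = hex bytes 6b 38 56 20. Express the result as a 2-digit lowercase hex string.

Key decimal bytes [215, 155, 197, 31, 183] = d7 9b c5 1f b7 is 5 bytes > B = 4, so hash it first: H(key) = 0d, then zero-pad to 4 bytes: K' = 0d 00 00 00.
K' ⊕ ipad = 3b 36 36 36.  K' ⊕ opad = 51 5c 5c 5c.
Inner input = (K'⊕ipad) ∥ m = 3b 36 36 36 ∥ 6b 38 56 20.
Inner hash: sum = 59+54+54+54+107+56+86+32 = 502; mod 256 = 246 → f6.
Outer input = (K'⊕opad) ∥ inner = 51 5c 5c 5c ∥ f6.
Outer hash (tag): sum = 81+92+92+92+246 = 603; mod 256 = 91 → 5b.

5b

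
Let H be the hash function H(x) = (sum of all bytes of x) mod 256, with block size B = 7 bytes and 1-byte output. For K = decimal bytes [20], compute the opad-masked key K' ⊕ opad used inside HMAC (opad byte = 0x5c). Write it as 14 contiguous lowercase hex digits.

Key decimal bytes [20] = 14 is 1 byte ≤ B = 7; zero-pad to 7 bytes: K' = 14 00 00 00 00 00 00.
XOR each byte with 0x5c: 14⊕5c=48, 00⊕5c=5c, 00⊕5c=5c, 00⊕5c=5c, 00⊕5c=5c, 00⊕5c=5c, 00⊕5c=5c.

485c5c5c5c5c5c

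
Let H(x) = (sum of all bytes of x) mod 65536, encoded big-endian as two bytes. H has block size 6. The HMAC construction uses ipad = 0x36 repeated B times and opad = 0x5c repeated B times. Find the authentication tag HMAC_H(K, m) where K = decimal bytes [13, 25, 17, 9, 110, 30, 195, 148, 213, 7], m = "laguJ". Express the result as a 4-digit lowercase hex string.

Key decimal bytes [13, 25, 17, 9, 110, 30, 195, 148, 213, 7] = 0d 19 11 09 6e 1e c3 94 d5 07 is 10 bytes > B = 6, so hash it first: H(key) = 02 ff, then zero-pad to 6 bytes: K' = 02 ff 00 00 00 00.
K' ⊕ ipad = 34 c9 36 36 36 36.  K' ⊕ opad = 5e a3 5c 5c 5c 5c.
Inner input = (K'⊕ipad) ∥ m = 34 c9 36 36 36 36 ∥ 6c 61 67 75 4a.
Inner hash: sum = 52+201+54+54+54+54+108+97+103+117+74 = 968 → 03 c8.
Outer input = (K'⊕opad) ∥ inner = 5e a3 5c 5c 5c 5c ∥ 03 c8.
Outer hash (tag): sum = 94+163+92+92+92+92+3+200 = 828 → 03 3c.

033c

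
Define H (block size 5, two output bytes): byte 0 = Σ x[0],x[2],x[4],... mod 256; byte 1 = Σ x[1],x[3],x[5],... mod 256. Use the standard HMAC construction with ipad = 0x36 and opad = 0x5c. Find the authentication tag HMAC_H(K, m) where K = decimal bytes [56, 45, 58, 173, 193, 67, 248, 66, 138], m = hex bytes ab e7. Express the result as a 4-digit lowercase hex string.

eb35

Key decimal bytes [56, 45, 58, 173, 193, 67, 248, 66, 138] = 38 2d 3a ad c1 43 f8 42 8a is 9 bytes > B = 5, so hash it first: H(key) = b5 5f, then zero-pad to 5 bytes: K' = b5 5f 00 00 00.
K' ⊕ ipad = 83 69 36 36 36.  K' ⊕ opad = e9 03 5c 5c 5c.
Inner input = (K'⊕ipad) ∥ m = 83 69 36 36 36 ∥ ab e7.
Inner hash: even-index sum = 470 mod 256 = 214; odd-index sum = 330 mod 256 = 74 → d6 4a.
Outer input = (K'⊕opad) ∥ inner = e9 03 5c 5c 5c ∥ d6 4a.
Outer hash (tag): even-index sum = 491 mod 256 = 235; odd-index sum = 309 mod 256 = 53 → eb 35.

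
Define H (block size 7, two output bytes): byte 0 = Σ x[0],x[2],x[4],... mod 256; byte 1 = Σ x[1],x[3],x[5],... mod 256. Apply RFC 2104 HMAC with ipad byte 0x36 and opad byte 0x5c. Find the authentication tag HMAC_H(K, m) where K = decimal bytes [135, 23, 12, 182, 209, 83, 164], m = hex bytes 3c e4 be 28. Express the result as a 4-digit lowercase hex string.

b0b4

Key decimal bytes [135, 23, 12, 182, 209, 83, 164] = 87 17 0c b6 d1 53 a4 is exactly B = 7 bytes: K' = 87 17 0c b6 d1 53 a4.
K' ⊕ ipad = b1 21 3a 80 e7 65 92.  K' ⊕ opad = db 4b 50 ea 8d 0f f8.
Inner input = (K'⊕ipad) ∥ m = b1 21 3a 80 e7 65 92 ∥ 3c e4 be 28.
Inner hash: even-index sum = 880 mod 256 = 112; odd-index sum = 512 mod 256 = 0 → 70 00.
Outer input = (K'⊕opad) ∥ inner = db 4b 50 ea 8d 0f f8 ∥ 70 00.
Outer hash (tag): even-index sum = 688 mod 256 = 176; odd-index sum = 436 mod 256 = 180 → b0 b4.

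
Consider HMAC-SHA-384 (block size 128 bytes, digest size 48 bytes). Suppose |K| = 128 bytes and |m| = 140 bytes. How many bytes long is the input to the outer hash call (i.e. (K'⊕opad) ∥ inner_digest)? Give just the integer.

Key is 128 ≤ 128 bytes, zero-padded: |K'| = 128.
Outer input = (K'⊕opad) ∥ H(inner) → 128 + 48 = 176 bytes.

176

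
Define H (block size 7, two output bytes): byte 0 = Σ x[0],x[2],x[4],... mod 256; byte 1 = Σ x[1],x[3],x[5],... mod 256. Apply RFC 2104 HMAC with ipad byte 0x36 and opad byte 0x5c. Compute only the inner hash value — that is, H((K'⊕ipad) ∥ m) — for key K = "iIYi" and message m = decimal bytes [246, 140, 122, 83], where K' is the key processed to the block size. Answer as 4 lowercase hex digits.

Key "iIYi" = 69 49 59 69 is 4 bytes ≤ B = 7; zero-pad to 7 bytes: K' = 69 49 59 69 00 00 00.
K' ⊕ ipad = 5f 7f 6f 5f 36 36 36.
Inner input = 5f 7f 6f 5f 36 36 36 ∥ f6 8c 7a 53.
Inner hash: even-index sum = 537 mod 256 = 25; odd-index sum = 644 mod 256 = 132 → 19 84.

1984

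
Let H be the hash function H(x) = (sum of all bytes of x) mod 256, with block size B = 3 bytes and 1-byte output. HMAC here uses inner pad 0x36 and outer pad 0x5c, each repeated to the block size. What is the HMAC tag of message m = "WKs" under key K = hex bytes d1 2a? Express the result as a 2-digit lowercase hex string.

ad

Key hex bytes d1 2a is 2 bytes ≤ B = 3; zero-pad to 3 bytes: K' = d1 2a 00.
K' ⊕ ipad = e7 1c 36.  K' ⊕ opad = 8d 76 5c.
Inner input = (K'⊕ipad) ∥ m = e7 1c 36 ∥ 57 4b 73.
Inner hash: sum = 231+28+54+87+75+115 = 590; mod 256 = 78 → 4e.
Outer input = (K'⊕opad) ∥ inner = 8d 76 5c ∥ 4e.
Outer hash (tag): sum = 141+118+92+78 = 429; mod 256 = 173 → ad.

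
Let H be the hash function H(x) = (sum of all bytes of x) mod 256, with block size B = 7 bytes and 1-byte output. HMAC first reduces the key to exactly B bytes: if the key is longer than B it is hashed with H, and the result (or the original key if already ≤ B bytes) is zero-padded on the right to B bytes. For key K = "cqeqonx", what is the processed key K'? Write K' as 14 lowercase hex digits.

Key "cqeqonx" = 63 71 65 71 6f 6e 78 is exactly B = 7 bytes: K' = 63 71 65 71 6f 6e 78.

637165716f6e78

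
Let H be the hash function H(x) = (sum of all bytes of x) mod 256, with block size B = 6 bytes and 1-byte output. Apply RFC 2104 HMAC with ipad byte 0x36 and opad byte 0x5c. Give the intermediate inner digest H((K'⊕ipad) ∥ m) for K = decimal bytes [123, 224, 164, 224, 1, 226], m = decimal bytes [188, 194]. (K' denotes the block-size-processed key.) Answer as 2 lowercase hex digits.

Key decimal bytes [123, 224, 164, 224, 1, 226] = 7b e0 a4 e0 01 e2 is exactly B = 6 bytes: K' = 7b e0 a4 e0 01 e2.
K' ⊕ ipad = 4d d6 92 d6 37 d4.
Inner input = 4d d6 92 d6 37 d4 ∥ bc c2.
Inner hash: sum = 77+214+146+214+55+212+188+194 = 1300; mod 256 = 20 → 14.

14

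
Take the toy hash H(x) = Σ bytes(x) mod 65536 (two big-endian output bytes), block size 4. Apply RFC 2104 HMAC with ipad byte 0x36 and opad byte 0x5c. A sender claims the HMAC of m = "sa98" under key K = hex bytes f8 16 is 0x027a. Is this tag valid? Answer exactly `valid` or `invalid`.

Key hex bytes f8 16 is 2 bytes ≤ B = 4; zero-pad to 4 bytes: K' = f8 16 00 00.
K' ⊕ ipad = ce 20 36 36; K' ⊕ opad = a4 4a 5c 5c.
Inner hash: sum = 206+32+54+54+115+97+57+56 = 671 → 02 9f.
Outer hash (recomputed tag): sum = 164+74+92+92+2+159 = 583 → 02 47.
Recomputed tag = 0247; claimed = 027a → mismatch.

invalid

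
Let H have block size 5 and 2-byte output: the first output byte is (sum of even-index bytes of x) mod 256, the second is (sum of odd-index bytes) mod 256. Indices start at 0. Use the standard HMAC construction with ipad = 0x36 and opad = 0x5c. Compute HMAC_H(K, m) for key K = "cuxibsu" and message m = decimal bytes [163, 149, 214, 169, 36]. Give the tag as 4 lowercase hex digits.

e097

Key "cuxibsu" = 63 75 78 69 62 73 75 is 7 bytes > B = 5, so hash it first: H(key) = b2 51, then zero-pad to 5 bytes: K' = b2 51 00 00 00.
K' ⊕ ipad = 84 67 36 36 36.  K' ⊕ opad = ee 0d 5c 5c 5c.
Inner input = (K'⊕ipad) ∥ m = 84 67 36 36 36 ∥ a3 95 d6 a9 24.
Inner hash: even-index sum = 558 mod 256 = 46; odd-index sum = 570 mod 256 = 58 → 2e 3a.
Outer input = (K'⊕opad) ∥ inner = ee 0d 5c 5c 5c ∥ 2e 3a.
Outer hash (tag): even-index sum = 480 mod 256 = 224; odd-index sum = 151 mod 256 = 151 → e0 97.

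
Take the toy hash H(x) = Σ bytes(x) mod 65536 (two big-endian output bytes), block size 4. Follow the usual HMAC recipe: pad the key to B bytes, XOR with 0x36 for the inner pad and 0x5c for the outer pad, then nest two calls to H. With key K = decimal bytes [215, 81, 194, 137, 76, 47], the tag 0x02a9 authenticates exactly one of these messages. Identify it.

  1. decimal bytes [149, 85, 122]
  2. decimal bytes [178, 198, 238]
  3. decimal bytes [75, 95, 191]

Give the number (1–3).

2

Key decimal bytes [215, 81, 194, 137, 76, 47] = d7 51 c2 89 4c 2f is 6 bytes > B = 4, so hash it first: H(key) = 02 ee, then zero-pad to 4 bytes: K' = 02 ee 00 00.
K' ⊕ ipad = 34 d8 36 36; K' ⊕ opad = 5e b2 5c 5c.
m1: inner = H(34 d8 36 36 95 55 7a) = 02 dc; tag = H(5e b2 5c 5c 02 dc) = 02a6
m2: inner = H(34 d8 36 36 b2 c6 ee) = 03 de; tag = H(5e b2 5c 5c 03 de) = 02a9 ← matches
m3: inner = H(34 d8 36 36 4b 5f bf) = 02 e1; tag = H(5e b2 5c 5c 02 e1) = 02ab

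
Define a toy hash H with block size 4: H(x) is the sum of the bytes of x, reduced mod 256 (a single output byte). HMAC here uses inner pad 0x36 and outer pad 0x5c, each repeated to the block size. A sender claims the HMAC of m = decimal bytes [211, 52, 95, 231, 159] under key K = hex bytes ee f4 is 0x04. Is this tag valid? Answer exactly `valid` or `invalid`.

valid

Key hex bytes ee f4 is 2 bytes ≤ B = 4; zero-pad to 4 bytes: K' = ee f4 00 00.
K' ⊕ ipad = d8 c2 36 36; K' ⊕ opad = b2 a8 5c 5c.
Inner hash: sum = 216+194+54+54+211+52+95+231+159 = 1266; mod 256 = 242 → f2.
Outer hash (recomputed tag): sum = 178+168+92+92+242 = 772; mod 256 = 4 → 04.
Recomputed tag = 04; claimed = 04 → match.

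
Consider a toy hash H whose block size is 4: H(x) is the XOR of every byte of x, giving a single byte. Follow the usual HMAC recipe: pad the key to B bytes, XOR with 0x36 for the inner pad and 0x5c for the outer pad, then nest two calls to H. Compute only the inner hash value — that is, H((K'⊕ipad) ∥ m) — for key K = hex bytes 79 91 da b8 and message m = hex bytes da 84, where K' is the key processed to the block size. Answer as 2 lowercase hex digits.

d4

Key hex bytes 79 91 da b8 is exactly B = 4 bytes: K' = 79 91 da b8.
K' ⊕ ipad = 4f a7 ec 8e.
Inner input = 4f a7 ec 8e ∥ da 84.
Inner hash: XOR 4f⊕a7⊕ec⊕8e⊕da⊕84 = d4.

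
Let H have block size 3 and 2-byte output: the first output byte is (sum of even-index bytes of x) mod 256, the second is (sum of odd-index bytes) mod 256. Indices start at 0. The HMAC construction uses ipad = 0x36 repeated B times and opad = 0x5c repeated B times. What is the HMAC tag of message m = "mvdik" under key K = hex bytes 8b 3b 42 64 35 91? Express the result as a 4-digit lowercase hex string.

Key hex bytes 8b 3b 42 64 35 91 is 6 bytes > B = 3, so hash it first: H(key) = 02 30, then zero-pad to 3 bytes: K' = 02 30 00.
K' ⊕ ipad = 34 06 36.  K' ⊕ opad = 5e 6c 5c.
Inner input = (K'⊕ipad) ∥ m = 34 06 36 ∥ 6d 76 64 69 6b.
Inner hash: even-index sum = 329 mod 256 = 73; odd-index sum = 322 mod 256 = 66 → 49 42.
Outer input = (K'⊕opad) ∥ inner = 5e 6c 5c ∥ 49 42.
Outer hash (tag): even-index sum = 252 mod 256 = 252; odd-index sum = 181 mod 256 = 181 → fc b5.

fcb5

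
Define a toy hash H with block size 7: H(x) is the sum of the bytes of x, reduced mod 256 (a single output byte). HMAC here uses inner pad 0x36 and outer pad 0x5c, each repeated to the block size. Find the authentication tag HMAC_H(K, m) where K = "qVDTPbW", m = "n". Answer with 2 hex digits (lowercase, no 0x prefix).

b0

Key "qVDTPbW" = 71 56 44 54 50 62 57 is exactly B = 7 bytes: K' = 71 56 44 54 50 62 57.
K' ⊕ ipad = 47 60 72 62 66 54 61.  K' ⊕ opad = 2d 0a 18 08 0c 3e 0b.
Inner input = (K'⊕ipad) ∥ m = 47 60 72 62 66 54 61 ∥ 6e.
Inner hash: sum = 71+96+114+98+102+84+97+110 = 772; mod 256 = 4 → 04.
Outer input = (K'⊕opad) ∥ inner = 2d 0a 18 08 0c 3e 0b ∥ 04.
Outer hash (tag): sum = 45+10+24+8+12+62+11+4 = 176 → b0.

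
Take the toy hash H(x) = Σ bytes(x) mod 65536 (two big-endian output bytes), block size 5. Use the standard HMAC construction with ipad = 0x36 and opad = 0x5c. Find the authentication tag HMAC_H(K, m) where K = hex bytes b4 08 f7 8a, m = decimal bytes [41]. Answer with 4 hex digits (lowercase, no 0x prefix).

Key hex bytes b4 08 f7 8a is 4 bytes ≤ B = 5; zero-pad to 5 bytes: K' = b4 08 f7 8a 00.
K' ⊕ ipad = 82 3e c1 bc 36.  K' ⊕ opad = e8 54 ab d6 5c.
Inner input = (K'⊕ipad) ∥ m = 82 3e c1 bc 36 ∥ 29.
Inner hash: sum = 130+62+193+188+54+41 = 668 → 02 9c.
Outer input = (K'⊕opad) ∥ inner = e8 54 ab d6 5c ∥ 02 9c.
Outer hash (tag): sum = 232+84+171+214+92+2+156 = 951 → 03 b7.

03b7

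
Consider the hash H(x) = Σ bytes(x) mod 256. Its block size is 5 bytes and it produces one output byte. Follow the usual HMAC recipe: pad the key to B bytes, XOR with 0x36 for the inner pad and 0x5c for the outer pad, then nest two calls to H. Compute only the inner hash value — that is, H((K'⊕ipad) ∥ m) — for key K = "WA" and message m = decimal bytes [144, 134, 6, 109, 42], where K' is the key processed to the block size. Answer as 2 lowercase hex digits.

Key "WA" = 57 41 is 2 bytes ≤ B = 5; zero-pad to 5 bytes: K' = 57 41 00 00 00.
K' ⊕ ipad = 61 77 36 36 36.
Inner input = 61 77 36 36 36 ∥ 90 86 06 6d 2a.
Inner hash: sum = 97+119+54+54+54+144+134+6+109+42 = 813; mod 256 = 45 → 2d.

2d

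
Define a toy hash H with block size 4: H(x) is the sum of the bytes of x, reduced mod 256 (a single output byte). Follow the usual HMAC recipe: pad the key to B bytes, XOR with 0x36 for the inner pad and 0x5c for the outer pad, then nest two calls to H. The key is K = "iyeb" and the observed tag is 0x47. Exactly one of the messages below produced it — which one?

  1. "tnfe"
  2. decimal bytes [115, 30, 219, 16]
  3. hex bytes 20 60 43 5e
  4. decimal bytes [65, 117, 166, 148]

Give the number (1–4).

Key "iyeb" = 69 79 65 62 is exactly B = 4 bytes: K' = 69 79 65 62.
K' ⊕ ipad = 5f 4f 53 54; K' ⊕ opad = 35 25 39 3e.
m1: inner = H(5f 4f 53 54 74 6e 66 65) = 02; tag = H(35 25 39 3e 02) = d3
m2: inner = H(5f 4f 53 54 73 1e db 10) = d1; tag = H(35 25 39 3e d1) = a2
m3: inner = H(5f 4f 53 54 20 60 43 5e) = 76; tag = H(35 25 39 3e 76) = 47 ← matches
m4: inner = H(5f 4f 53 54 41 75 a6 94) = 45; tag = H(35 25 39 3e 45) = 16

3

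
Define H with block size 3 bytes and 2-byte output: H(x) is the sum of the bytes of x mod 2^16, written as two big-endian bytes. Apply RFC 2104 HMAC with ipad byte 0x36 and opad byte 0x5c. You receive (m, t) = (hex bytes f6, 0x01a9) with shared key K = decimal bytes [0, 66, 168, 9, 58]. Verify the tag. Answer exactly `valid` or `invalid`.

valid

Key decimal bytes [0, 66, 168, 9, 58] = 00 42 a8 09 3a is 5 bytes > B = 3, so hash it first: H(key) = 01 2d, then zero-pad to 3 bytes: K' = 01 2d 00.
K' ⊕ ipad = 37 1b 36; K' ⊕ opad = 5d 71 5c.
Inner hash: sum = 55+27+54+246 = 382 → 01 7e.
Outer hash (recomputed tag): sum = 93+113+92+1+126 = 425 → 01 a9.
Recomputed tag = 01a9; claimed = 01a9 → match.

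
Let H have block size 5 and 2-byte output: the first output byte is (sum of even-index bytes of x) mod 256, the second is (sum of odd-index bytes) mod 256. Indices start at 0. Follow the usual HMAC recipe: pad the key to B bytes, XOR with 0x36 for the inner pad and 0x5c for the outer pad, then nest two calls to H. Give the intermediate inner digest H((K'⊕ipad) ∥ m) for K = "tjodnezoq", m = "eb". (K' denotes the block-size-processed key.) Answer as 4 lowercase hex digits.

d82f

Key "tjodnezoq" = 74 6a 6f 64 6e 65 7a 6f 71 is 9 bytes > B = 5, so hash it first: H(key) = 3c a2, then zero-pad to 5 bytes: K' = 3c a2 00 00 00.
K' ⊕ ipad = 0a 94 36 36 36.
Inner input = 0a 94 36 36 36 ∥ 65 62.
Inner hash: even-index sum = 216 mod 256 = 216; odd-index sum = 303 mod 256 = 47 → d8 2f.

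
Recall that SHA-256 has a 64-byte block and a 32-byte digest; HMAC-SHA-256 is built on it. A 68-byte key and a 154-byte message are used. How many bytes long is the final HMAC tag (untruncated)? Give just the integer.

32

The tag is one SHA-256 digest: 32 bytes.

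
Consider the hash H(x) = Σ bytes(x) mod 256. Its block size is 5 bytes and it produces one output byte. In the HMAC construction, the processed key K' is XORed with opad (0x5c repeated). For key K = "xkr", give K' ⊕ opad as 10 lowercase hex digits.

Key "xkr" = 78 6b 72 is 3 bytes ≤ B = 5; zero-pad to 5 bytes: K' = 78 6b 72 00 00.
XOR each byte with 0x5c: 78⊕5c=24, 6b⊕5c=37, 72⊕5c=2e, 00⊕5c=5c, 00⊕5c=5c.

24372e5c5c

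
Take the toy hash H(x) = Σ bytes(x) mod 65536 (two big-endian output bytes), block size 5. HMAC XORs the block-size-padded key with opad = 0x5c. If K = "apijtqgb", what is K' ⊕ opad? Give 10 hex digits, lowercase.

Key "apijtqgb" = 61 70 69 6a 74 71 67 62 is 8 bytes > B = 5, so hash it first: H(key) = 03 52, then zero-pad to 5 bytes: K' = 03 52 00 00 00.
XOR each byte with 0x5c: 03⊕5c=5f, 52⊕5c=0e, 00⊕5c=5c, 00⊕5c=5c, 00⊕5c=5c.

5f0e5c5c5c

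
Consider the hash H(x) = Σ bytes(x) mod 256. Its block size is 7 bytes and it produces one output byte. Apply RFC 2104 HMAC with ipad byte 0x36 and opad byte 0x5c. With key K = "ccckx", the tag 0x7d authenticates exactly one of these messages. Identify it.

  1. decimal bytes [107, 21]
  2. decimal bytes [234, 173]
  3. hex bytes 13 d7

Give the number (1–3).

Key "ccckx" = 63 63 63 6b 78 is 5 bytes ≤ B = 7; zero-pad to 7 bytes: K' = 63 63 63 6b 78 00 00.
K' ⊕ ipad = 55 55 55 5d 4e 36 36; K' ⊕ opad = 3f 3f 3f 37 24 5c 5c.
m1: inner = H(55 55 55 5d 4e 36 36 6b 15) = 96; tag = H(3f 3f 3f 37 24 5c 5c 96) = 66
m2: inner = H(55 55 55 5d 4e 36 36 ea ad) = ad; tag = H(3f 3f 3f 37 24 5c 5c ad) = 7d ← matches
m3: inner = H(55 55 55 5d 4e 36 36 13 d7) = 00; tag = H(3f 3f 3f 37 24 5c 5c 00) = d0

2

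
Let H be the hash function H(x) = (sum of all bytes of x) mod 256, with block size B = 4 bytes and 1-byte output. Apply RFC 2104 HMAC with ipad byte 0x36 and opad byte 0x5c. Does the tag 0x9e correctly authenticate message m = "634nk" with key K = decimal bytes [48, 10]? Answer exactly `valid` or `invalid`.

Key decimal bytes [48, 10] = 30 0a is 2 bytes ≤ B = 4; zero-pad to 4 bytes: K' = 30 0a 00 00.
K' ⊕ ipad = 06 3c 36 36; K' ⊕ opad = 6c 56 5c 5c.
Inner hash: sum = 6+60+54+54+54+51+52+110+107 = 548; mod 256 = 36 → 24.
Outer hash (recomputed tag): sum = 108+86+92+92+36 = 414; mod 256 = 158 → 9e.
Recomputed tag = 9e; claimed = 9e → match.

valid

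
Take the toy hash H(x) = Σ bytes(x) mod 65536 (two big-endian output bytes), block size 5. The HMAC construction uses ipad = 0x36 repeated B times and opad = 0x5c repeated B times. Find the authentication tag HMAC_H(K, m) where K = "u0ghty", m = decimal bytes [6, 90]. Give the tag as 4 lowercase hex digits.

023d

Key "u0ghty" = 75 30 67 68 74 79 is 6 bytes > B = 5, so hash it first: H(key) = 02 61, then zero-pad to 5 bytes: K' = 02 61 00 00 00.
K' ⊕ ipad = 34 57 36 36 36.  K' ⊕ opad = 5e 3d 5c 5c 5c.
Inner input = (K'⊕ipad) ∥ m = 34 57 36 36 36 ∥ 06 5a.
Inner hash: sum = 52+87+54+54+54+6+90 = 397 → 01 8d.
Outer input = (K'⊕opad) ∥ inner = 5e 3d 5c 5c 5c ∥ 01 8d.
Outer hash (tag): sum = 94+61+92+92+92+1+141 = 573 → 02 3d.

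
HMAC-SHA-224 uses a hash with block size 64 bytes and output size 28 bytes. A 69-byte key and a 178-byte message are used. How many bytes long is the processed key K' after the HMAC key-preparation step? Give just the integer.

Key is 69 > 64 bytes, so it is hashed to 28 bytes then zero-padded to 64: |K'| = 64.

64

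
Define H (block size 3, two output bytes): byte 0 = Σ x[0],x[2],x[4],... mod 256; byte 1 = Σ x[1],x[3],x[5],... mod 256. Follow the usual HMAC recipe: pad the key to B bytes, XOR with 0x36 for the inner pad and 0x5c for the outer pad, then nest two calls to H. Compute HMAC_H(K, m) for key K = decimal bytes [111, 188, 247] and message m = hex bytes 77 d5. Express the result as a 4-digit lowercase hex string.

dfcf

Key decimal bytes [111, 188, 247] = 6f bc f7 is exactly B = 3 bytes: K' = 6f bc f7.
K' ⊕ ipad = 59 8a c1.  K' ⊕ opad = 33 e0 ab.
Inner input = (K'⊕ipad) ∥ m = 59 8a c1 ∥ 77 d5.
Inner hash: even-index sum = 495 mod 256 = 239; odd-index sum = 257 mod 256 = 1 → ef 01.
Outer input = (K'⊕opad) ∥ inner = 33 e0 ab ∥ ef 01.
Outer hash (tag): even-index sum = 223 mod 256 = 223; odd-index sum = 463 mod 256 = 207 → df cf.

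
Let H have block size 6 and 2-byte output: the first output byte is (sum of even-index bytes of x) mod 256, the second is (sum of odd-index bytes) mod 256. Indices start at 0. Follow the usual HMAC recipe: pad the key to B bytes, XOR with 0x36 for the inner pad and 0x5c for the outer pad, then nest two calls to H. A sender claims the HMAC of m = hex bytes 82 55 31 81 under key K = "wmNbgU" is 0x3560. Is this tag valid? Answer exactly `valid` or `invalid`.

Key "wmNbgU" = 77 6d 4e 62 67 55 is exactly B = 6 bytes: K' = 77 6d 4e 62 67 55.
K' ⊕ ipad = 41 5b 78 54 51 63; K' ⊕ opad = 2b 31 12 3e 3b 09.
Inner hash: even-index sum = 445 mod 256 = 189; odd-index sum = 488 mod 256 = 232 → bd e8.
Outer hash (recomputed tag): even-index sum = 309 mod 256 = 53; odd-index sum = 352 mod 256 = 96 → 35 60.
Recomputed tag = 3560; claimed = 3560 → match.

valid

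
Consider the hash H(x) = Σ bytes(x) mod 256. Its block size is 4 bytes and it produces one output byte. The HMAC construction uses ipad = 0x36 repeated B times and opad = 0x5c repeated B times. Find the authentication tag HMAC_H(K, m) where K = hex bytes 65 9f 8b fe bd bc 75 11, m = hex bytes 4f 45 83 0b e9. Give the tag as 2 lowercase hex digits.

4b

Key hex bytes 65 9f 8b fe bd bc 75 11 is 8 bytes > B = 4, so hash it first: H(key) = 8c, then zero-pad to 4 bytes: K' = 8c 00 00 00.
K' ⊕ ipad = ba 36 36 36.  K' ⊕ opad = d0 5c 5c 5c.
Inner input = (K'⊕ipad) ∥ m = ba 36 36 36 ∥ 4f 45 83 0b e9.
Inner hash: sum = 186+54+54+54+79+69+131+11+233 = 871; mod 256 = 103 → 67.
Outer input = (K'⊕opad) ∥ inner = d0 5c 5c 5c ∥ 67.
Outer hash (tag): sum = 208+92+92+92+103 = 587; mod 256 = 75 → 4b.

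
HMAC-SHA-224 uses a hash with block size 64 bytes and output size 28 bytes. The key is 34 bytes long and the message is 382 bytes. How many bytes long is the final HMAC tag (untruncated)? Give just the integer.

28

The tag is one SHA-224 digest: 28 bytes.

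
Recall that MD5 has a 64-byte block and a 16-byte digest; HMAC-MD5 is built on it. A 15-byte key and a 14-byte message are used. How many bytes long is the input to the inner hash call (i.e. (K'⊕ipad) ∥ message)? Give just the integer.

Key is 15 ≤ 64 bytes, zero-padded: |K'| = 64.
Inner input = (K'⊕ipad) ∥ m → 64 + 14 = 78 bytes.

78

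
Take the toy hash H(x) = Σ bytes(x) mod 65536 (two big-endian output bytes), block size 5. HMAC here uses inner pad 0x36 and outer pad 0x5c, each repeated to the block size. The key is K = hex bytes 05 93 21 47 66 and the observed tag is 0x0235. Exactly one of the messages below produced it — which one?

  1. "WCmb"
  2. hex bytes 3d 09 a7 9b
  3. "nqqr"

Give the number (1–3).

Key hex bytes 05 93 21 47 66 is exactly B = 5 bytes: K' = 05 93 21 47 66.
K' ⊕ ipad = 33 a5 17 71 50; K' ⊕ opad = 59 cf 7d 1b 3a.
m1: inner = H(33 a5 17 71 50 57 43 6d 62) = 03 19; tag = H(59 cf 7d 1b 3a 03 19) = 0216
m2: inner = H(33 a5 17 71 50 3d 09 a7 9b) = 03 38; tag = H(59 cf 7d 1b 3a 03 38) = 0235 ← matches
m3: inner = H(33 a5 17 71 50 6e 71 71 72) = 03 72; tag = H(59 cf 7d 1b 3a 03 72) = 026f

2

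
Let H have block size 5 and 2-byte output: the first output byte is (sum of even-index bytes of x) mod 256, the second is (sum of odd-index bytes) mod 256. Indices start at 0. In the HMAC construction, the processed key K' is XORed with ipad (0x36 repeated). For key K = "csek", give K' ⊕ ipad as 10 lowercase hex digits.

Key "csek" = 63 73 65 6b is 4 bytes ≤ B = 5; zero-pad to 5 bytes: K' = 63 73 65 6b 00.
XOR each byte with 0x36: 63⊕36=55, 73⊕36=45, 65⊕36=53, 6b⊕36=5d, 00⊕36=36.

5545535d36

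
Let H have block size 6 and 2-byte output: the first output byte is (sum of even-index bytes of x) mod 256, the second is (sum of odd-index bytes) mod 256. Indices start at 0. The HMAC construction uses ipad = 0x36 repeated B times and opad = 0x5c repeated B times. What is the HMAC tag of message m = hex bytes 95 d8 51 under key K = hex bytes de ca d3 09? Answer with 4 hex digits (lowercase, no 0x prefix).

Key hex bytes de ca d3 09 is 4 bytes ≤ B = 6; zero-pad to 6 bytes: K' = de ca d3 09 00 00.
K' ⊕ ipad = e8 fc e5 3f 36 36.  K' ⊕ opad = 82 96 8f 55 5c 5c.
Inner input = (K'⊕ipad) ∥ m = e8 fc e5 3f 36 36 ∥ 95 d8 51.
Inner hash: even-index sum = 745 mod 256 = 233; odd-index sum = 585 mod 256 = 73 → e9 49.
Outer input = (K'⊕opad) ∥ inner = 82 96 8f 55 5c 5c ∥ e9 49.
Outer hash (tag): even-index sum = 598 mod 256 = 86; odd-index sum = 400 mod 256 = 144 → 56 90.

5690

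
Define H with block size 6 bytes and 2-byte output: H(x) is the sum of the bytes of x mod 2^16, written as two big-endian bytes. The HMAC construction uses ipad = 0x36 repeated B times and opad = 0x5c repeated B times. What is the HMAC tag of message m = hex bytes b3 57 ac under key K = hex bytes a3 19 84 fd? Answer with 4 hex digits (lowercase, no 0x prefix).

03dc

Key hex bytes a3 19 84 fd is 4 bytes ≤ B = 6; zero-pad to 6 bytes: K' = a3 19 84 fd 00 00.
K' ⊕ ipad = 95 2f b2 cb 36 36.  K' ⊕ opad = ff 45 d8 a1 5c 5c.
Inner input = (K'⊕ipad) ∥ m = 95 2f b2 cb 36 36 ∥ b3 57 ac.
Inner hash: sum = 149+47+178+203+54+54+179+87+172 = 1123 → 04 63.
Outer input = (K'⊕opad) ∥ inner = ff 45 d8 a1 5c 5c ∥ 04 63.
Outer hash (tag): sum = 255+69+216+161+92+92+4+99 = 988 → 03 dc.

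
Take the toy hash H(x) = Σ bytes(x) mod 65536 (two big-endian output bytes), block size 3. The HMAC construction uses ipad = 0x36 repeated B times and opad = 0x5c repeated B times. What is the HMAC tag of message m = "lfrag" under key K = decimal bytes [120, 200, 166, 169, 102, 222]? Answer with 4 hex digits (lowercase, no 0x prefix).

Key decimal bytes [120, 200, 166, 169, 102, 222] = 78 c8 a6 a9 66 de is 6 bytes > B = 3, so hash it first: H(key) = 03 d3, then zero-pad to 3 bytes: K' = 03 d3 00.
K' ⊕ ipad = 35 e5 36.  K' ⊕ opad = 5f 8f 5c.
Inner input = (K'⊕ipad) ∥ m = 35 e5 36 ∥ 6c 66 72 61 67.
Inner hash: sum = 53+229+54+108+102+114+97+103 = 860 → 03 5c.
Outer input = (K'⊕opad) ∥ inner = 5f 8f 5c ∥ 03 5c.
Outer hash (tag): sum = 95+143+92+3+92 = 425 → 01 a9.

01a9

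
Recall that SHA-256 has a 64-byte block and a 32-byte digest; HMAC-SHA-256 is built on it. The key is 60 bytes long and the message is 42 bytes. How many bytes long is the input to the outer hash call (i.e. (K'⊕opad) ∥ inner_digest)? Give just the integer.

96

Key is 60 ≤ 64 bytes, zero-padded: |K'| = 64.
Outer input = (K'⊕opad) ∥ H(inner) → 64 + 32 = 96 bytes.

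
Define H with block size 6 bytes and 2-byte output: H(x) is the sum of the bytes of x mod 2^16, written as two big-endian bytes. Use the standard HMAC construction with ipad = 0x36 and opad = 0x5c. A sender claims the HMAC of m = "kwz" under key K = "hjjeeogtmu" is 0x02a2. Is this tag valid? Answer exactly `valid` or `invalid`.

valid

Key "hjjeeogtmu" = 68 6a 6a 65 65 6f 67 74 6d 75 is 10 bytes > B = 6, so hash it first: H(key) = 04 32, then zero-pad to 6 bytes: K' = 04 32 00 00 00 00.
K' ⊕ ipad = 32 04 36 36 36 36; K' ⊕ opad = 58 6e 5c 5c 5c 5c.
Inner hash: sum = 50+4+54+54+54+54+107+119+122 = 618 → 02 6a.
Outer hash (recomputed tag): sum = 88+110+92+92+92+92+2+106 = 674 → 02 a2.
Recomputed tag = 02a2; claimed = 02a2 → match.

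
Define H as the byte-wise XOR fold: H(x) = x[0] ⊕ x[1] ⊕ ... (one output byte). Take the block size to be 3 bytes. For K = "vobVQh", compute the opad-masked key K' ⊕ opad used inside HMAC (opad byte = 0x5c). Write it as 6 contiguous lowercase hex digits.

Key "vobVQh" = 76 6f 62 56 51 68 is 6 bytes > B = 3, so hash it first: H(key) = 14, then zero-pad to 3 bytes: K' = 14 00 00.
XOR each byte with 0x5c: 14⊕5c=48, 00⊕5c=5c, 00⊕5c=5c.

485c5c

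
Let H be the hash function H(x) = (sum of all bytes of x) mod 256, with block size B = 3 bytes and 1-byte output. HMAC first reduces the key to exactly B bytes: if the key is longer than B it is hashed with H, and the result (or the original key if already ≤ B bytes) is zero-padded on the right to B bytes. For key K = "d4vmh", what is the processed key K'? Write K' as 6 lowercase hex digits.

e30000

|K| = 5 > B = 3, so first hash the key.
H(K): sum = 100+52+118+109+104 = 483; mod 256 = 227 → e3.
Zero-pad H(K) = e3 to 3 bytes: K' = e3 00 00.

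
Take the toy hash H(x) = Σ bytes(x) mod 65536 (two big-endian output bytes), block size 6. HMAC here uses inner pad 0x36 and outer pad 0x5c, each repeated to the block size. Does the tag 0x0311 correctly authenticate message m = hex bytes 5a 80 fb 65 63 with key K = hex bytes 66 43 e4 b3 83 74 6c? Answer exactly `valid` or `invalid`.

Key hex bytes 66 43 e4 b3 83 74 6c is 7 bytes > B = 6, so hash it first: H(key) = 03 a3, then zero-pad to 6 bytes: K' = 03 a3 00 00 00 00.
K' ⊕ ipad = 35 95 36 36 36 36; K' ⊕ opad = 5f ff 5c 5c 5c 5c.
Inner hash: sum = 53+149+54+54+54+54+90+128+251+101+99 = 1087 → 04 3f.
Outer hash (recomputed tag): sum = 95+255+92+92+92+92+4+63 = 785 → 03 11.
Recomputed tag = 0311; claimed = 0311 → match.

valid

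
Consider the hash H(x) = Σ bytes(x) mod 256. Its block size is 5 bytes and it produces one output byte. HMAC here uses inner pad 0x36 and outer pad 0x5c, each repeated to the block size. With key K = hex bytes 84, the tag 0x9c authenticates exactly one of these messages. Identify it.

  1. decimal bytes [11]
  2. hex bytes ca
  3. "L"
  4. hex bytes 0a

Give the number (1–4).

Key hex bytes 84 is 1 byte ≤ B = 5; zero-pad to 5 bytes: K' = 84 00 00 00 00.
K' ⊕ ipad = b2 36 36 36 36; K' ⊕ opad = d8 5c 5c 5c 5c.
m1: inner = H(b2 36 36 36 36 0b) = 95; tag = H(d8 5c 5c 5c 5c 95) = dd
m2: inner = H(b2 36 36 36 36 ca) = 54; tag = H(d8 5c 5c 5c 5c 54) = 9c ← matches
m3: inner = H(b2 36 36 36 36 4c) = d6; tag = H(d8 5c 5c 5c 5c d6) = 1e
m4: inner = H(b2 36 36 36 36 0a) = 94; tag = H(d8 5c 5c 5c 5c 94) = dc

2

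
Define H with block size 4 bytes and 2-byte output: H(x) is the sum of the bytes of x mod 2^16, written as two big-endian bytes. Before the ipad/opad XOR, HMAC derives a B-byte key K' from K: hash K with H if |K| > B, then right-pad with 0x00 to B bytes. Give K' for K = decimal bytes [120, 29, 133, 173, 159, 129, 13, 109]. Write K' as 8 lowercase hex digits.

03610000

|K| = 8 > B = 4, so first hash the key.
H(K): sum = 120+29+133+173+159+129+13+109 = 865 → 03 61.
Zero-pad H(K) = 03 61 to 4 bytes: K' = 03 61 00 00.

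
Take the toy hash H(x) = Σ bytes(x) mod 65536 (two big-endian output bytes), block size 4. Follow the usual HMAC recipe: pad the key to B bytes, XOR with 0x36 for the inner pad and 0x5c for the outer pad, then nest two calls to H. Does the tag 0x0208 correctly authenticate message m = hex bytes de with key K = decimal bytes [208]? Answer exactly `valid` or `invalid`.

Key decimal bytes [208] = d0 is 1 byte ≤ B = 4; zero-pad to 4 bytes: K' = d0 00 00 00.
K' ⊕ ipad = e6 36 36 36; K' ⊕ opad = 8c 5c 5c 5c.
Inner hash: sum = 230+54+54+54+222 = 614 → 02 66.
Outer hash (recomputed tag): sum = 140+92+92+92+2+102 = 520 → 02 08.
Recomputed tag = 0208; claimed = 0208 → match.

valid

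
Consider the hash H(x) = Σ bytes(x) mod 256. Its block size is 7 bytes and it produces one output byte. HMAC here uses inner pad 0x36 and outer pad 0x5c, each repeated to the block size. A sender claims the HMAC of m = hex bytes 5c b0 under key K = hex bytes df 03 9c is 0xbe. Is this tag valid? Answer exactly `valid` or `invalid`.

Key hex bytes df 03 9c is 3 bytes ≤ B = 7; zero-pad to 7 bytes: K' = df 03 9c 00 00 00 00.
K' ⊕ ipad = e9 35 aa 36 36 36 36; K' ⊕ opad = 83 5f c0 5c 5c 5c 5c.
Inner hash: sum = 233+53+170+54+54+54+54+92+176 = 940; mod 256 = 172 → ac.
Outer hash (recomputed tag): sum = 131+95+192+92+92+92+92+172 = 958; mod 256 = 190 → be.
Recomputed tag = be; claimed = be → match.

valid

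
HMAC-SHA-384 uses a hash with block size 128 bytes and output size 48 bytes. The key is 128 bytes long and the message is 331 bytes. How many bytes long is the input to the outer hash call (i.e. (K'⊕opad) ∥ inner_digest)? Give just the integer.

Key is 128 ≤ 128 bytes, zero-padded: |K'| = 128.
Outer input = (K'⊕opad) ∥ H(inner) → 128 + 48 = 176 bytes.

176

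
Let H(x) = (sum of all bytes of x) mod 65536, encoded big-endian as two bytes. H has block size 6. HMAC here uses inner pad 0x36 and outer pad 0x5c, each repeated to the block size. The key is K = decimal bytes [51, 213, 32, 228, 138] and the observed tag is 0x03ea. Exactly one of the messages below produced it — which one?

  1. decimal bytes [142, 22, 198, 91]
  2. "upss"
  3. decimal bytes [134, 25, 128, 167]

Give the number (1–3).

Key decimal bytes [51, 213, 32, 228, 138] = 33 d5 20 e4 8a is 5 bytes ≤ B = 6; zero-pad to 6 bytes: K' = 33 d5 20 e4 8a 00.
K' ⊕ ipad = 05 e3 16 d2 bc 36; K' ⊕ opad = 6f 89 7c b8 d6 5c.
m1: inner = H(05 e3 16 d2 bc 36 8e 16 c6 5b) = 04 87; tag = H(6f 89 7c b8 d6 5c 04 87) = 03e9
m2: inner = H(05 e3 16 d2 bc 36 75 70 73 73) = 04 8d; tag = H(6f 89 7c b8 d6 5c 04 8d) = 03ef
m3: inner = H(05 e3 16 d2 bc 36 86 19 80 a7) = 04 88; tag = H(6f 89 7c b8 d6 5c 04 88) = 03ea ← matches

3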